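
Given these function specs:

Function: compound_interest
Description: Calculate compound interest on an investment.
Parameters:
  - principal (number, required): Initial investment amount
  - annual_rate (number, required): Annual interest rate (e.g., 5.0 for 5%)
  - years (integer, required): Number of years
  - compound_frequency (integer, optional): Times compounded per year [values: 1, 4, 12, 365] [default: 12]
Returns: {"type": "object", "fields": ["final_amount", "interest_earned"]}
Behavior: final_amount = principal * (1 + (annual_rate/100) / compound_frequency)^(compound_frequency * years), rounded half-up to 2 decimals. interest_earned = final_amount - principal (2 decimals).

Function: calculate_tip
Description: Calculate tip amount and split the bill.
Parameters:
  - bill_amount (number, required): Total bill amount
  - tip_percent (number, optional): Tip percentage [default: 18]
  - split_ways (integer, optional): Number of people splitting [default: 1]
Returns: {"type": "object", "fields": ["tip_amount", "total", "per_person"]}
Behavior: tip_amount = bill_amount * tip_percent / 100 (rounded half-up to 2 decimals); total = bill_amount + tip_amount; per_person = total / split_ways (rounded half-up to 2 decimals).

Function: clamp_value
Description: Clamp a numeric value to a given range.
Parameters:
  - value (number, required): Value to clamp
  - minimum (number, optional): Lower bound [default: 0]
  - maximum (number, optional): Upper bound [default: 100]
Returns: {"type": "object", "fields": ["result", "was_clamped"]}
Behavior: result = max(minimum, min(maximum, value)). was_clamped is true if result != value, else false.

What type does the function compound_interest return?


The compound_interest spec declares Returns: {"type": "object", "fields": ["final_amount", "interest_earned"]}
Type:
object


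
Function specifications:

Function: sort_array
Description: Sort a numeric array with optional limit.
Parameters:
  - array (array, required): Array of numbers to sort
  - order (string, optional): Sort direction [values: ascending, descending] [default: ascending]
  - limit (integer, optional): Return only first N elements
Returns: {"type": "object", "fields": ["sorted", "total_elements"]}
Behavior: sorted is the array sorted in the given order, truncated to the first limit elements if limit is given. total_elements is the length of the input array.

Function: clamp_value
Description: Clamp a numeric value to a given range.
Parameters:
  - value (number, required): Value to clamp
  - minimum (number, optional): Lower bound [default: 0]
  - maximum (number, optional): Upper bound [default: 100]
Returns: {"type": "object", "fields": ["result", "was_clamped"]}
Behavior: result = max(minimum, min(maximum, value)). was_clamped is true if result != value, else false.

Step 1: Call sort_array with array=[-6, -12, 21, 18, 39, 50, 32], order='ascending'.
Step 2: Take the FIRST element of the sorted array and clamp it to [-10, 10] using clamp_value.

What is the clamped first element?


Step 1: sort_array(order=ascending)
  sorted: [-12, -6, 18, 21, 32, 39, 50]
  -> first element = -12
Step 2: clamp_value(value=-12, minimum=-10, maximum=10)
  result = max(-10, min(10, -12)) = max(-10, -12) = -10
  was_clamped = (-10 != -12) = true
  -> result = -10
-10


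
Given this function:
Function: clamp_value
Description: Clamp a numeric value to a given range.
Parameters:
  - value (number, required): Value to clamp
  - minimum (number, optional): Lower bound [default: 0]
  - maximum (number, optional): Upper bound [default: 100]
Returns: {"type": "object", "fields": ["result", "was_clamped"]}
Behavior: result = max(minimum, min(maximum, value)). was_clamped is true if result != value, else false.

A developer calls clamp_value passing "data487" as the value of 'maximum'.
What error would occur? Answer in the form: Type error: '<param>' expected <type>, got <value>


Spec: 'maximum' is declared as number; "data487" is a string.
Type error: 'maximum' expected number, got "data487"


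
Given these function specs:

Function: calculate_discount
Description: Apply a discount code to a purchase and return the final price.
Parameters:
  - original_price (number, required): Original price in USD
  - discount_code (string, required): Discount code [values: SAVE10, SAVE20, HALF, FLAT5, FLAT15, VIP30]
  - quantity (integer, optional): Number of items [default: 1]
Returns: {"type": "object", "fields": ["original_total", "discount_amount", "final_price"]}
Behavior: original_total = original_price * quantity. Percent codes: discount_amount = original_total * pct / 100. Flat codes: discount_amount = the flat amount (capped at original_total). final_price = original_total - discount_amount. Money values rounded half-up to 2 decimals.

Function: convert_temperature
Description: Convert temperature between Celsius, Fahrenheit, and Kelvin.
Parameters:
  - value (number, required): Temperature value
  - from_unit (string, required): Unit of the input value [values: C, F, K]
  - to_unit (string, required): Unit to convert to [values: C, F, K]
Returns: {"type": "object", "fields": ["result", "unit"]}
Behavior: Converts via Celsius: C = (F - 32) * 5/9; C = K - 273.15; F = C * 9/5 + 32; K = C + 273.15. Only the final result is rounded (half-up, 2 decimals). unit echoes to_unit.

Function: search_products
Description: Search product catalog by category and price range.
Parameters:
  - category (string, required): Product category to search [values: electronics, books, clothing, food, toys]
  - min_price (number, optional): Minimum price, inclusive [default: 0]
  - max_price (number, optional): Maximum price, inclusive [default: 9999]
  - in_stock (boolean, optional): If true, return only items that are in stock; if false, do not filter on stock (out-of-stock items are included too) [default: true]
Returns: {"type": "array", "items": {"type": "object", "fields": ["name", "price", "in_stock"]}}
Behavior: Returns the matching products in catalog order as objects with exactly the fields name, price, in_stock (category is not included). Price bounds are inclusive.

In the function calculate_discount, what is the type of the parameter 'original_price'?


The calculate_discount spec declares:
  - original_price (number, required): Original price in USD
Type:
number


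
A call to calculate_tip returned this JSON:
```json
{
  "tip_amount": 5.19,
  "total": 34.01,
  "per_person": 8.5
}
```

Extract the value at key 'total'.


34.01


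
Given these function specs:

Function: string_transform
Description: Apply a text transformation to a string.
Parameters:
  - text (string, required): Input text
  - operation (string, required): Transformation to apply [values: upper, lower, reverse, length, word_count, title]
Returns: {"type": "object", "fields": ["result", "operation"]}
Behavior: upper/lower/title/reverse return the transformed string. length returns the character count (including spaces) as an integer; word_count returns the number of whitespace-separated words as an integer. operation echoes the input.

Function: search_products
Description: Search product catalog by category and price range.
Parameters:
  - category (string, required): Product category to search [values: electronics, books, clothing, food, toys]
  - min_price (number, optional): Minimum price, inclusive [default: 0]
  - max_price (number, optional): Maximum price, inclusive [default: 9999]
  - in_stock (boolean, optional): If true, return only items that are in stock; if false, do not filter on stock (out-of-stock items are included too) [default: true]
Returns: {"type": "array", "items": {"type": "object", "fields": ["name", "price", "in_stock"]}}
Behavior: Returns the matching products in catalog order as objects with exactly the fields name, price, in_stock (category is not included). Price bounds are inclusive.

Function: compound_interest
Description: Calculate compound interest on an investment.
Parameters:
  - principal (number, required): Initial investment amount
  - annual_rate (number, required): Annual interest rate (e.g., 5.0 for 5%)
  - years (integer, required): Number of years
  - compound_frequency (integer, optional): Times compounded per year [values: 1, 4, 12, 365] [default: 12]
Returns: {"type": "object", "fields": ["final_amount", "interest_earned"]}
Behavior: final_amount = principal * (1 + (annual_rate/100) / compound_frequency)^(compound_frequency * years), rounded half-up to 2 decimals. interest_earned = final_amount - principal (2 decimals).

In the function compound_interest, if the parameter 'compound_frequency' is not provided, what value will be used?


The compound_interest spec declares:
  - compound_frequency (integer, optional): Times compounded per year [values: 1, 4, 12, 365] [default: 12]
Default:
12


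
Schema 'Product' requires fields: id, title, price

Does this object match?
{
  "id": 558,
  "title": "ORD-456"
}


Checking required fields...
Missing: price
Invalid - missing required field 'price'


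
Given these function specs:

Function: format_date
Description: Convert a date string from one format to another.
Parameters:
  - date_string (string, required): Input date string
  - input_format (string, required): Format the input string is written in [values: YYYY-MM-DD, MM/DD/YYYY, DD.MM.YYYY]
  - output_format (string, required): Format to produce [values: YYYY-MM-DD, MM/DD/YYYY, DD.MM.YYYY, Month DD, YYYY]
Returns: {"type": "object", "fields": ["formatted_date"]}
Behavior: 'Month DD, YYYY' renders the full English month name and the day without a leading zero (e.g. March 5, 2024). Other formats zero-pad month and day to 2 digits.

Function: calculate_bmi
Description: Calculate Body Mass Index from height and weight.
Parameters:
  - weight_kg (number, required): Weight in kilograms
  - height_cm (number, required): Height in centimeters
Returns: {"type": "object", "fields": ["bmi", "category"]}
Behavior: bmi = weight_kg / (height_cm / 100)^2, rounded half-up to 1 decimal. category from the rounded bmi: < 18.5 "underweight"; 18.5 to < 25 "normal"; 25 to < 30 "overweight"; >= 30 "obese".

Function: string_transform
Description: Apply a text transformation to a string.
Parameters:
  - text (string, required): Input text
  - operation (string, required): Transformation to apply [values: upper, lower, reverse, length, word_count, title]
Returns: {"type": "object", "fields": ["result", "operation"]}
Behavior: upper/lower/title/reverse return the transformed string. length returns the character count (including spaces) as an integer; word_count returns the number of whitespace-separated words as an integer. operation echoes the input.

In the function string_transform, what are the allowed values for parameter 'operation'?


The string_transform spec declares:
  - operation (string, required): Transformation to apply [values: upper, lower, reverse, length, word_count, title]
Allowed values:
upper, lower, reverse, length, word_count, title


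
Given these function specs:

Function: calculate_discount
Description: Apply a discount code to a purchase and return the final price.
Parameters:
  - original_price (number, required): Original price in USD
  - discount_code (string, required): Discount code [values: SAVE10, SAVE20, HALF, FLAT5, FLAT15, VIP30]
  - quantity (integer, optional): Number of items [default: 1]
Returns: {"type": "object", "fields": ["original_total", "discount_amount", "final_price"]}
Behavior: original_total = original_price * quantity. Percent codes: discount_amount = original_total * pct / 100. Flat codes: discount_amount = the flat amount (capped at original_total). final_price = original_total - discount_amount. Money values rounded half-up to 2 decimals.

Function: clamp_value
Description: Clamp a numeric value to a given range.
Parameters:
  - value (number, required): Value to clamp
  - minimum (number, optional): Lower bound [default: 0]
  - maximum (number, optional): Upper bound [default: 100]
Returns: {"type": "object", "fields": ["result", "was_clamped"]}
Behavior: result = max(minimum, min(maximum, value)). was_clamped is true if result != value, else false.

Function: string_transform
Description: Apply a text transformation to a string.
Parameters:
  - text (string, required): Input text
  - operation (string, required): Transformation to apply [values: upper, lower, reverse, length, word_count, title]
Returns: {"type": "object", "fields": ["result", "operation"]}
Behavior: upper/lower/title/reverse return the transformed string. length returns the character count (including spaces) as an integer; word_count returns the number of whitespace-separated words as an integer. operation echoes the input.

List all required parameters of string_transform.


Parameters of string_transform and their required/optional flag:
  text: required
  operation: required
operation, text


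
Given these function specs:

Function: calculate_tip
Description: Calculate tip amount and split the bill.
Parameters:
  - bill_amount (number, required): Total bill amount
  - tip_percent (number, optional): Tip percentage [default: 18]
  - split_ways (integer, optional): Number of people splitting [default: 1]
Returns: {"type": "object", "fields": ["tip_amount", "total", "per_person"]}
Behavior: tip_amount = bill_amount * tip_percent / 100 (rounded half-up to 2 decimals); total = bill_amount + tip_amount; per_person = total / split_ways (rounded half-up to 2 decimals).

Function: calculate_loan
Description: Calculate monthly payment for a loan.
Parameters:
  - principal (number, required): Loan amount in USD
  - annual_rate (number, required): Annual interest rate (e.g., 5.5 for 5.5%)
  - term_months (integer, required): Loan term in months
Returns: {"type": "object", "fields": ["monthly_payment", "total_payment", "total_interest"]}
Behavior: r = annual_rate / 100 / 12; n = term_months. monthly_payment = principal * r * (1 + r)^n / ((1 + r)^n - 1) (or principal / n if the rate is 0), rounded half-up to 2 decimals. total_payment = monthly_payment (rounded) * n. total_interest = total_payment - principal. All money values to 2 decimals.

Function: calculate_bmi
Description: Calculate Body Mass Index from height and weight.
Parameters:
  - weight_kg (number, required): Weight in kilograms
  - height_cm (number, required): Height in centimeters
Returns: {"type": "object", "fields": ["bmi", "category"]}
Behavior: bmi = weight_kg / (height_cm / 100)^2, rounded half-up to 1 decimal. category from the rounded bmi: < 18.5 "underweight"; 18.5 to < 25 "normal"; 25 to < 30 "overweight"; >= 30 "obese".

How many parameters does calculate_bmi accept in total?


Parameters of calculate_bmi: weight_kg (required), height_cm (required)
Total:
2


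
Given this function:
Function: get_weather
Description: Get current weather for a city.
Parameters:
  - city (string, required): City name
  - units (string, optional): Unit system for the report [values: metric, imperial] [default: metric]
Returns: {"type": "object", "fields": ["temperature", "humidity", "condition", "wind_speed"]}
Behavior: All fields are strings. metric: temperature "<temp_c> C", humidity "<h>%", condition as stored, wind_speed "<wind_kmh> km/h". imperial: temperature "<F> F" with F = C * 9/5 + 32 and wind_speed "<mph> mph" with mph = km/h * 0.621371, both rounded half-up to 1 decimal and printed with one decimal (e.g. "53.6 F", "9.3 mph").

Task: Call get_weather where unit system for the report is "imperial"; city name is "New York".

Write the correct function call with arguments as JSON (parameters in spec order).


Mapping each described value to its parameter name:
  'Unit system for the report' -> units = "imperial"
  'City name' -> city = "New York"
get_weather({"city": "New York", "units": "imperial"})


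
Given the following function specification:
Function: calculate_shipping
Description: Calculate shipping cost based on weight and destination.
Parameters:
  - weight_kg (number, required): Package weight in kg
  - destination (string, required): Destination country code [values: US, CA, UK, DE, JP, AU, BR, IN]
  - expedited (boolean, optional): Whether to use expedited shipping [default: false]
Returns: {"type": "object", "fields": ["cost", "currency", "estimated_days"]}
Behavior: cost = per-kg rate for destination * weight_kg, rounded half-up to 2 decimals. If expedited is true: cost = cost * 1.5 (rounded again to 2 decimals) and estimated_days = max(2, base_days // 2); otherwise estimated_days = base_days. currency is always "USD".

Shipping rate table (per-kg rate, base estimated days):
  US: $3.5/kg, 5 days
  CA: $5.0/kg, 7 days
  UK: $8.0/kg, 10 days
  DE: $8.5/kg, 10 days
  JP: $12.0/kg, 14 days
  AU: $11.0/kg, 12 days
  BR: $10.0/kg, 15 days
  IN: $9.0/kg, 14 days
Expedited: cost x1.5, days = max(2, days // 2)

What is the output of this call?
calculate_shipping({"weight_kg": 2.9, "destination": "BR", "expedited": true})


Rate for BR: $10.0/kg, base 15 days
cost = 10.0 * 2.9 = 29 -> 29.00
expedited: cost = 29.00 * 1.5 = 43.5 -> 43.50; estimated_days = max(2, 15 // 2) = 7
Output:
{"cost": 43.5, "currency": "USD", "estimated_days": 7}


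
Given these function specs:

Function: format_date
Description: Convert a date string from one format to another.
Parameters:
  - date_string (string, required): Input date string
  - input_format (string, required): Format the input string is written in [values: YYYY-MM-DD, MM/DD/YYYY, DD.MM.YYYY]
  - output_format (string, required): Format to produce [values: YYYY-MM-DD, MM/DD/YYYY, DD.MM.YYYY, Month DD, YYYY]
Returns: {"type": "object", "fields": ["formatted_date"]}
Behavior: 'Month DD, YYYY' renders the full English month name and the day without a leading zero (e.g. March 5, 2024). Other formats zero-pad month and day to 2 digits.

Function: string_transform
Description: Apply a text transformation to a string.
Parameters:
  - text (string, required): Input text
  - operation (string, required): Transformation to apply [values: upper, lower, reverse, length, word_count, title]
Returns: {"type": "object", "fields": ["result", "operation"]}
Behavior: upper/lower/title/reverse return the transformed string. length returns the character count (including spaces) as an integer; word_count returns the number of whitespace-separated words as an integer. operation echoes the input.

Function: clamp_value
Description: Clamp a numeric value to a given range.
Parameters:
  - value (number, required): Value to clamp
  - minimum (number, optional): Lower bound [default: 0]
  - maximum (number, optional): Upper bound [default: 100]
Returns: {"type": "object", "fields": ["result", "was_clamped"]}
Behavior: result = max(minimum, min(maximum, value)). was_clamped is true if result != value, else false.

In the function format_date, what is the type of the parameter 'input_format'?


The format_date spec declares:
  - input_format (string, required): Format the input string is written in [values: YYYY-MM-DD, MM/DD/YYYY, DD.MM.YYYY]
Type:
string


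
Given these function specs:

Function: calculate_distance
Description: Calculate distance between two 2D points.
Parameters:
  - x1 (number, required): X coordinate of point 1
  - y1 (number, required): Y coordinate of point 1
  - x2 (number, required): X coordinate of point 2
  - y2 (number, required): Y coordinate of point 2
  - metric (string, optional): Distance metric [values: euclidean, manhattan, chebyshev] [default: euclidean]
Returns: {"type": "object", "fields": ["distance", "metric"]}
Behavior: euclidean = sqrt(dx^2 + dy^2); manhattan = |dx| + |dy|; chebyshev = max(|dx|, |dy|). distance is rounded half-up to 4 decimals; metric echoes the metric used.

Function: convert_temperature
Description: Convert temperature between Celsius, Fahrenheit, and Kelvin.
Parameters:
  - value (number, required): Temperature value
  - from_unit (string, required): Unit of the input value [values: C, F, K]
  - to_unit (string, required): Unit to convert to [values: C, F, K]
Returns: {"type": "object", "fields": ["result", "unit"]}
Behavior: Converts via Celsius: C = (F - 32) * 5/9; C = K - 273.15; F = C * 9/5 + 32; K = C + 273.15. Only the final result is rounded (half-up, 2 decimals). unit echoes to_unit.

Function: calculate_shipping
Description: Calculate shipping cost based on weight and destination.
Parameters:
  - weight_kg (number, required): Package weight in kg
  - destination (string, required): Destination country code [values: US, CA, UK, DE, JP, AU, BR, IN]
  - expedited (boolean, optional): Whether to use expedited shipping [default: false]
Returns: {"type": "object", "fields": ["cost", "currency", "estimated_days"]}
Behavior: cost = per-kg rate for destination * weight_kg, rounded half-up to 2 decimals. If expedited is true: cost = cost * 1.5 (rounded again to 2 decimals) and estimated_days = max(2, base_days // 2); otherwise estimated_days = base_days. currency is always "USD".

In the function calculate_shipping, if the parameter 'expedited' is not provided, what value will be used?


The calculate_shipping spec declares:
  - expedited (boolean, optional): Whether to use expedited shipping [default: false]
Default:
false


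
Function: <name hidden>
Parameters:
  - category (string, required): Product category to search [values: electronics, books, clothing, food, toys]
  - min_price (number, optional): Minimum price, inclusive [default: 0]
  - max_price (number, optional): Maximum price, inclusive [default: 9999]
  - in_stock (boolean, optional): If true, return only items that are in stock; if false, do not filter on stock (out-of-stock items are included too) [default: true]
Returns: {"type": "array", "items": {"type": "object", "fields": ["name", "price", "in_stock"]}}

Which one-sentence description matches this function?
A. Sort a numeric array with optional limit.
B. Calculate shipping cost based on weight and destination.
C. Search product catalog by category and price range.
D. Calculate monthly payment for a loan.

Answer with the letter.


Parameters category, min_price, max_price, in_stock and return "array" fit: Search product catalog by category and price range.
C


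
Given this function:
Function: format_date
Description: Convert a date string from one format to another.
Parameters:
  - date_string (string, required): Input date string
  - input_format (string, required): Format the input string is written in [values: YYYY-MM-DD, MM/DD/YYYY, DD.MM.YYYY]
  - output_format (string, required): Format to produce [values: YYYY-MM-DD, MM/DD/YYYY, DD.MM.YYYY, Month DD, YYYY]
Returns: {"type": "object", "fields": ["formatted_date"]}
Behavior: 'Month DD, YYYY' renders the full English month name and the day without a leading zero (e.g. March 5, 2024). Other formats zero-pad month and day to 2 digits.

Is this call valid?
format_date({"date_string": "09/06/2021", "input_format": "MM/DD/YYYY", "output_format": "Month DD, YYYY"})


Checking all required parameters present and types match... All valid.
Valid


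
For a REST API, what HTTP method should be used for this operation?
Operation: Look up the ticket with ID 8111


GET = read, POST = create, PUT = update/replace, DELETE = remove
This operation is a read.
GET


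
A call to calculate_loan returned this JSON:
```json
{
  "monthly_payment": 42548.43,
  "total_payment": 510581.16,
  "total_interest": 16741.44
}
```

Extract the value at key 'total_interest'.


16741.44


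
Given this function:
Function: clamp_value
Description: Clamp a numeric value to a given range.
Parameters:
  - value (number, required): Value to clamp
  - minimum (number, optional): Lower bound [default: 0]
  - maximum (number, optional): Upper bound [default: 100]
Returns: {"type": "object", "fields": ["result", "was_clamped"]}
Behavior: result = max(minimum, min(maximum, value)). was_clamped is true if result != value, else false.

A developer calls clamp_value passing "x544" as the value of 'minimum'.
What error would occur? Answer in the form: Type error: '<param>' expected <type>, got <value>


Spec: 'minimum' is declared as number; "x544" is a string.
Type error: 'minimum' expected number, got "x544"


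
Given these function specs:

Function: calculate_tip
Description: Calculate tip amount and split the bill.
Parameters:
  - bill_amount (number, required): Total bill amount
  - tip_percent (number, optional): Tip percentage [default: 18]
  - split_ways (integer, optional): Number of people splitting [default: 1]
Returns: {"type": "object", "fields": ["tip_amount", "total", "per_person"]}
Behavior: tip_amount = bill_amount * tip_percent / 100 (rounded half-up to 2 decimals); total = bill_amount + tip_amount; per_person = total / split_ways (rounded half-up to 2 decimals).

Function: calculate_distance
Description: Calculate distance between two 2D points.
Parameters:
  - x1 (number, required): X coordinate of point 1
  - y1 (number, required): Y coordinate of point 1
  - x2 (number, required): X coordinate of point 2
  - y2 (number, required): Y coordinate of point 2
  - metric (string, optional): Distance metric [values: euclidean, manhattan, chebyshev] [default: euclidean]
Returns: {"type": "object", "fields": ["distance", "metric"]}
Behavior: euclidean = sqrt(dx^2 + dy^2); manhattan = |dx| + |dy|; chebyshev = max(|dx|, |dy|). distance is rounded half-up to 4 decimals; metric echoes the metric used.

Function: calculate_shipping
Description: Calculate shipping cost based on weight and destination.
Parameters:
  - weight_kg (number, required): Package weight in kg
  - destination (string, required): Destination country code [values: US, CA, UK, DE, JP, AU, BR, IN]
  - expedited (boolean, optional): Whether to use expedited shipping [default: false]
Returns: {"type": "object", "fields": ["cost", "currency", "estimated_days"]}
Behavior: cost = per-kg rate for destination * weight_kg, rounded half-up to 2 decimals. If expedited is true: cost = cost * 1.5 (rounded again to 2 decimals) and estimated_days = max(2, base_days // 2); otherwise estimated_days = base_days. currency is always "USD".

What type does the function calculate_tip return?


The calculate_tip spec declares Returns: {"type": "object", "fields": ["tip_amount", "total", "per_person"]}
Type:
object


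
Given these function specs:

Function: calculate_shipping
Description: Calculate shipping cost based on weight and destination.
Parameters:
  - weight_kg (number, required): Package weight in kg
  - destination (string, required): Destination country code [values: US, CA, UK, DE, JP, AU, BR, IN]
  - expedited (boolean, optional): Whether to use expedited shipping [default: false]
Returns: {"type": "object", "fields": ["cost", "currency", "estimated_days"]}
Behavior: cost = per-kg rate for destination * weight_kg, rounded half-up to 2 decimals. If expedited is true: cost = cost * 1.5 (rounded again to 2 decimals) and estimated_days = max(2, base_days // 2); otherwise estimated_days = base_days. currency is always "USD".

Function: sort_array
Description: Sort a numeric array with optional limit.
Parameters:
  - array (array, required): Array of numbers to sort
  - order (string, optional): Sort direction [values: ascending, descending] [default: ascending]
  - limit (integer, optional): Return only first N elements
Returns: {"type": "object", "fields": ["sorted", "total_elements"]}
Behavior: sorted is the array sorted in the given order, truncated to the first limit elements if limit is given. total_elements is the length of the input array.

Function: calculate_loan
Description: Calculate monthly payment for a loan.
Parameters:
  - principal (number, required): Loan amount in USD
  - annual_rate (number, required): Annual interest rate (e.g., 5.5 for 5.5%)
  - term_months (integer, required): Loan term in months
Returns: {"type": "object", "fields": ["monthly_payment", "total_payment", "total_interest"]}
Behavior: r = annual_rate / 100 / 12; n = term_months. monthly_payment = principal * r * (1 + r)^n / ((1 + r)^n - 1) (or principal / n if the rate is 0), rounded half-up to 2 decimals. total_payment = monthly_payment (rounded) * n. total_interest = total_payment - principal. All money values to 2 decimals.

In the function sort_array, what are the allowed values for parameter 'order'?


The sort_array spec declares:
  - order (string, optional): Sort direction [values: ascending, descending] [default: ascending]
Allowed values:
ascending, descending


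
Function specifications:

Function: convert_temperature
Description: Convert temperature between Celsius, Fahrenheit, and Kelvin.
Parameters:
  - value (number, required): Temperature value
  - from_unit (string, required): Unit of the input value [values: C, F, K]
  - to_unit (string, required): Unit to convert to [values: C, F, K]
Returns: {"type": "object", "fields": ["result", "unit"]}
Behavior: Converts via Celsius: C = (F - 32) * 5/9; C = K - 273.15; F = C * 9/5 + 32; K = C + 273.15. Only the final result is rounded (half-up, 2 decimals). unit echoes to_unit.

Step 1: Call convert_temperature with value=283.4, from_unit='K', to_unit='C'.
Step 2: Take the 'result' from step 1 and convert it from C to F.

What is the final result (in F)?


Step 1: convert_temperature(value=283.4, from_unit=K, to_unit=C)
  To C: 283.4 - 273.15 = 10.25
  Target is C: 10.25
  Round to 2 decimals: 10.25
  -> result = 10.25 C
Step 2: convert_temperature(value=10.25, from_unit=C, to_unit=F)
  Input already in C: 10.25
  To F: 10.25 * 9/5 + 32 = 50.45
  Round to 2 decimals: 50.45
  -> result = 50.45 F
50.45 F


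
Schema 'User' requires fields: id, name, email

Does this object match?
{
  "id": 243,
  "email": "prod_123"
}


Checking required fields...
Missing: name
Invalid - missing required field 'name'


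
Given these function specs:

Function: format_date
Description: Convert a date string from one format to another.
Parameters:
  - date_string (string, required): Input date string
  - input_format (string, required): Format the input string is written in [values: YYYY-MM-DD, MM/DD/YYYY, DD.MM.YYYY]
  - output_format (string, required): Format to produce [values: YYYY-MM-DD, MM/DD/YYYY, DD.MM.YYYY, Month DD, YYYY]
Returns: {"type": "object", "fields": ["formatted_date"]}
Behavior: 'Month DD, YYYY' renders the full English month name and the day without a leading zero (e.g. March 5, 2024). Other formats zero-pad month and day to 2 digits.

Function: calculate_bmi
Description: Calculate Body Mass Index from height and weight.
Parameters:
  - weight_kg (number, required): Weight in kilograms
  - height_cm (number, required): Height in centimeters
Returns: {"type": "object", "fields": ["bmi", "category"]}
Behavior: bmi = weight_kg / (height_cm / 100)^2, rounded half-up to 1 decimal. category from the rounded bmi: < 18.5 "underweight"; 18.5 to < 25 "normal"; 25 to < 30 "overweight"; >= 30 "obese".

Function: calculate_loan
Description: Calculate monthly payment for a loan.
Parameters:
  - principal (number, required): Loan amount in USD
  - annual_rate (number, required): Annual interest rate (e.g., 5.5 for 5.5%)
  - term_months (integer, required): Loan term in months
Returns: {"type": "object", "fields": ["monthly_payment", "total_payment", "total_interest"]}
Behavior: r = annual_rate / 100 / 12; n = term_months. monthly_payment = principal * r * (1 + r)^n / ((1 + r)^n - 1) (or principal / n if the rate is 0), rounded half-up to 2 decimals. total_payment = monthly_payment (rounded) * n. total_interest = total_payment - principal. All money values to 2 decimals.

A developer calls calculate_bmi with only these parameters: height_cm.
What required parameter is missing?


Required parameters: weight_kg, height_cm
Provided: height_cm
Missing: weight_kg
weight_kg


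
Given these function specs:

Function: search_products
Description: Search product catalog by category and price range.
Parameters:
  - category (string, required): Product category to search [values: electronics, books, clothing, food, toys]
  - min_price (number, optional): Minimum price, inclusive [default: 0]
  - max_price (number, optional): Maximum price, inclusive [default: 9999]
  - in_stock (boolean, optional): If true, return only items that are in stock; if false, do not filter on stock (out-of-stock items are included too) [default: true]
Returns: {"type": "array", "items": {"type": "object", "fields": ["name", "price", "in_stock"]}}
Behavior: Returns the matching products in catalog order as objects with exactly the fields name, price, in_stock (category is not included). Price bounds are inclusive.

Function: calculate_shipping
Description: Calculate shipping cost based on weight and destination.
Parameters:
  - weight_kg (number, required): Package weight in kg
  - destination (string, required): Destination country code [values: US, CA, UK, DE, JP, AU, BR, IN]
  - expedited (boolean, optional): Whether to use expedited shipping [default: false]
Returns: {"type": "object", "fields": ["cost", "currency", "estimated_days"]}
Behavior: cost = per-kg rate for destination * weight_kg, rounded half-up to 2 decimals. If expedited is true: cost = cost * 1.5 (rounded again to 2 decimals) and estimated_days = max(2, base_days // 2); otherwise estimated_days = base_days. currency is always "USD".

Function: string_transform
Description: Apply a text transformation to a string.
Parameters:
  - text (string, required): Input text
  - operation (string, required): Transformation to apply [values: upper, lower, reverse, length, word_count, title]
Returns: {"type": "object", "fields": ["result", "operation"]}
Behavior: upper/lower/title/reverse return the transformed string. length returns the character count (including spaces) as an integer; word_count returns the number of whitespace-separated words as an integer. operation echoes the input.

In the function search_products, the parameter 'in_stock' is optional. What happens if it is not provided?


The search_products spec declares:
  - in_stock (boolean, optional): If true, return only items that are in stock; if false, do not filter on stock (out-of-stock items are included too) [default: true]
It defaults to true


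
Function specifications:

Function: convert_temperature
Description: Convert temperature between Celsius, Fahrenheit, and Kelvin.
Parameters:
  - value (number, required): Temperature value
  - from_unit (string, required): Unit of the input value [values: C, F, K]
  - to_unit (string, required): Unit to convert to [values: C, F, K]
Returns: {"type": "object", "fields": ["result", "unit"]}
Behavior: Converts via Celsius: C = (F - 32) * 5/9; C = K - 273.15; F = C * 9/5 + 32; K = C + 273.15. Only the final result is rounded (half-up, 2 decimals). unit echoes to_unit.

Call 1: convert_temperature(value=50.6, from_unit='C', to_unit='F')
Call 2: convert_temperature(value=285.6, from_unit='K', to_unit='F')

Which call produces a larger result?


Call 1:
  Input already in C: 50.6
  To F: 50.6 * 9/5 + 32 = 123.08
  Round to 2 decimals: 123.08
  -> 123.08 F
Call 2:
  To C: 285.6 - 273.15 = 12.45
  To F: 12.45 * 9/5 + 32 = 54.41
  Round to 2 decimals: 54.41
  -> 54.41 F
Call 1 (123.08 F)


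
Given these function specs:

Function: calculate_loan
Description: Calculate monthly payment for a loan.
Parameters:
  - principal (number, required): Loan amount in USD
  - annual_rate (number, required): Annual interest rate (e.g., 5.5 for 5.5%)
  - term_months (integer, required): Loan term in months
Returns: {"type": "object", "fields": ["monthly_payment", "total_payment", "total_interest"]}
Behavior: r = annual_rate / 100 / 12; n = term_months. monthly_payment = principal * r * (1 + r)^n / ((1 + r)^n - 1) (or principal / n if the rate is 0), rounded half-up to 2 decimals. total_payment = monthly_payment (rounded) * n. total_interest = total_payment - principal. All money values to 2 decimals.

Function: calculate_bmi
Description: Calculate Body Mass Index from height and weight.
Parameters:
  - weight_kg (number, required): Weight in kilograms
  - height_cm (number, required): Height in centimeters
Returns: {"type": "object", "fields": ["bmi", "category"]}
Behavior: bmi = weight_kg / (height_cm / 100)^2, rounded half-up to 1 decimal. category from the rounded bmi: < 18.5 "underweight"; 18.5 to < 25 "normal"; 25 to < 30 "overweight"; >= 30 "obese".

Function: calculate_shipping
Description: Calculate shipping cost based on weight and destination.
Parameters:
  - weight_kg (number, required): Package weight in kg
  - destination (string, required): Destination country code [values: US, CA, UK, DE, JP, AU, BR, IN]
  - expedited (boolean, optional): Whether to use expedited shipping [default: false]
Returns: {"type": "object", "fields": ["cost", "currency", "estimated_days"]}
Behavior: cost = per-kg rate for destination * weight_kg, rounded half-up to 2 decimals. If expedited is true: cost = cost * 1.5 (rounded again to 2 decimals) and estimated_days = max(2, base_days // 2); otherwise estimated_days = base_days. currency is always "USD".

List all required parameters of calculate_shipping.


Parameters of calculate_shipping and their required/optional flag:
  weight_kg: required
  destination: required
  expedited: optional
destination, weight_kg


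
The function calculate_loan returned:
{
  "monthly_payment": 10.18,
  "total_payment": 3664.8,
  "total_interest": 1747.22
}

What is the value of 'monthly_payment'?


10.18


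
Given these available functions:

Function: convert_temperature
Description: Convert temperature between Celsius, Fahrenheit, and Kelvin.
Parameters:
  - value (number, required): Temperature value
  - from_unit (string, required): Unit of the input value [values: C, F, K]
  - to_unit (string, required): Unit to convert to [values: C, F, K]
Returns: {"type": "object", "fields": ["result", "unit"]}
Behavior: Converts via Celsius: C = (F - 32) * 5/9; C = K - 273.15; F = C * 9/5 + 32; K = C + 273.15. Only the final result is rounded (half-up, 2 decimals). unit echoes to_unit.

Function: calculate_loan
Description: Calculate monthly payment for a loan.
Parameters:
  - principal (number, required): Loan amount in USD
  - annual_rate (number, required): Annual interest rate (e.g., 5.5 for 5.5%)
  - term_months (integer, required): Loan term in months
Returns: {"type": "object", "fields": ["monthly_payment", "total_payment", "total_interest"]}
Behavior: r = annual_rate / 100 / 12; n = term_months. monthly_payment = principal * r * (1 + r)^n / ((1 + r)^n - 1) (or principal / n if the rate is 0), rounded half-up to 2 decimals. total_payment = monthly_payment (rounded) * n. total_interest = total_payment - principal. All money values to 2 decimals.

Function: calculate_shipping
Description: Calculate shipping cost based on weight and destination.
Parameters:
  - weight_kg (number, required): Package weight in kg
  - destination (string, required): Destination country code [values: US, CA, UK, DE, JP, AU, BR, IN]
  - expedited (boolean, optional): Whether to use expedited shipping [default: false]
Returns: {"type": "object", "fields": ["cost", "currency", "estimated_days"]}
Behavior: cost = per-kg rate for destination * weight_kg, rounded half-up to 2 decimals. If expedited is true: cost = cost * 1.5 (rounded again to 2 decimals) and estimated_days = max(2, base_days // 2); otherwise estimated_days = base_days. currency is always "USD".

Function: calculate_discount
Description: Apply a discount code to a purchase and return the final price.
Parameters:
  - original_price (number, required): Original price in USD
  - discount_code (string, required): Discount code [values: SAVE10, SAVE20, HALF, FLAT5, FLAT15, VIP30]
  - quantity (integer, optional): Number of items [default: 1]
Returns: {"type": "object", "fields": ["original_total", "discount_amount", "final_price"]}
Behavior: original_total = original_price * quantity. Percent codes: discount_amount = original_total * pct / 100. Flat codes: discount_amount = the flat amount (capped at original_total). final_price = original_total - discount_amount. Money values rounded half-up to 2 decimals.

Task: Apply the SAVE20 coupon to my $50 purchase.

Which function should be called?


The task needs a function whose description is: Apply a discount code to a purchase and return the final price.
calculate_discount


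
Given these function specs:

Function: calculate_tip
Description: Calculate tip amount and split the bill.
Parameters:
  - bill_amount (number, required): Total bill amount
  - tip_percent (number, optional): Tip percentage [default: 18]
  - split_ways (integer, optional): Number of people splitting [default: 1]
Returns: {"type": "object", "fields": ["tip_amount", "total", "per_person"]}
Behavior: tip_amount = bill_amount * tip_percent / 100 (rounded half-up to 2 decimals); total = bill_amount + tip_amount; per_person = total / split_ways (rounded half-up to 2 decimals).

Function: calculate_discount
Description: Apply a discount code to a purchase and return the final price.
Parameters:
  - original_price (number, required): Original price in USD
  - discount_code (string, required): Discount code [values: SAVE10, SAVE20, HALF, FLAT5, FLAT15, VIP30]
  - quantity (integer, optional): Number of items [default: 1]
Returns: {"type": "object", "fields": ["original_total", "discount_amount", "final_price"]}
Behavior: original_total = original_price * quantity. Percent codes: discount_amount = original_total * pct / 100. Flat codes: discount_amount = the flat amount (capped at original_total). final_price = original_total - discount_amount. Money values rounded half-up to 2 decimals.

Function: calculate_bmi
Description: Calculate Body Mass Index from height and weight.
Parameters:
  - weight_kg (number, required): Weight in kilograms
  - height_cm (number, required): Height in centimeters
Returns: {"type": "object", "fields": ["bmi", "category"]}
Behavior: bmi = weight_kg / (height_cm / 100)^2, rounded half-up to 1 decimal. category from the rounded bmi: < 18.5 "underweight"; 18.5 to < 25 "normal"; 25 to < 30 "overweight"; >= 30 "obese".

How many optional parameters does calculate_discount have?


Parameters of calculate_discount: original_price (required), discount_code (required), quantity (optional)
Optional count:
1
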